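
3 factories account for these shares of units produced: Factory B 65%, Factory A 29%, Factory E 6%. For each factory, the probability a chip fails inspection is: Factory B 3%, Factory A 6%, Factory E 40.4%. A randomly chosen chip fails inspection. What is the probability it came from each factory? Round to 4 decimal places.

Factory B 0.3189, Factory A 0.2846, Factory E 0.3965

Prior × likelihood for each hypothesis:
  Factory B: 0.65 × 0.03 = 0.0195
  Factory A: 0.29 × 0.06 = 0.0174
  Factory E: 0.06 × 0.404 = 0.02424
Normalizing constant = 0.06114.
P(Factory B | nonconforming) = 0.0195/0.06114 ≈ 0.3189
P(Factory A | nonconforming) = 0.0174/0.06114 ≈ 0.2846
P(Factory E | nonconforming) = 0.02424/0.06114 ≈ 0.3965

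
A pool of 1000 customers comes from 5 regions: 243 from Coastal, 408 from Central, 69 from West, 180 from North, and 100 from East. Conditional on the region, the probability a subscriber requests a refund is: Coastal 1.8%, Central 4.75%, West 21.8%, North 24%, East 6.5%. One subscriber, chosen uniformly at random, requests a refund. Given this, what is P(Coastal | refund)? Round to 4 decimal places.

0.0494

By Bayes' rule, posterior ∝ prior × likelihood:
  Coastal: 0.243 × 0.018 = 0.004374
  Central: 0.408 × 0.0475 = 0.01938
  West: 0.069 × 0.218 = 0.015042
  North: 0.18 × 0.24 = 0.0432
  East: 0.1 × 0.065 = 0.0065
Total = 0.088496.
P(Coastal | evidence) = 0.004374 / 0.088496 ≈ 0.0494.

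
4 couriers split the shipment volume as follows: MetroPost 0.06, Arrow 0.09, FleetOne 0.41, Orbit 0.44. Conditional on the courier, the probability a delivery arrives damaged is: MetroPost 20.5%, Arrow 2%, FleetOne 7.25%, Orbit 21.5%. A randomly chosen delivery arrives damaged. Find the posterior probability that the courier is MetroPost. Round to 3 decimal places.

0.089

By Bayes' rule, posterior ∝ prior × likelihood:
  MetroPost: 0.06 × 0.205 = 0.0123
  Arrow: 0.09 × 0.02 = 0.0018
  FleetOne: 0.41 × 0.0725 = 0.029725
  Orbit: 0.44 × 0.215 = 0.0946
Sum = 0.138425.
P(MetroPost | evidence) = 0.0123 / 0.138425 ≈ 0.089.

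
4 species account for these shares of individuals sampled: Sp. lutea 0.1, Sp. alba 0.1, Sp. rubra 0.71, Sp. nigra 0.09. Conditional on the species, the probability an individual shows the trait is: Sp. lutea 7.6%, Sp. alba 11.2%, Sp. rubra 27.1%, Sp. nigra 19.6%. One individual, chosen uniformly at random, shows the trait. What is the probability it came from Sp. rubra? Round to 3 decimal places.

0.841

Prior × likelihood for each hypothesis:
  Sp. lutea: 0.1 × 0.076 = 0.0076
  Sp. alba: 0.1 × 0.112 = 0.0112
  Sp. rubra: 0.71 × 0.271 = 0.19241
  Sp. nigra: 0.09 × 0.196 = 0.01764
Total = 0.22885.
P(Sp. rubra | evidence) = 0.19241 / 0.22885 ≈ 0.841.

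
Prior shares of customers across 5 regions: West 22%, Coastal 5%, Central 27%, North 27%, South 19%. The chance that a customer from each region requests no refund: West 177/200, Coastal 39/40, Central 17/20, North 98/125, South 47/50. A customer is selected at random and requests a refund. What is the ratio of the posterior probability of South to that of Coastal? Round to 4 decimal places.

Taking complements, P(refund | each) = West 0.115, Coastal 0.025, Central 0.15, North 0.216, South 0.06.
Prior × likelihood for each hypothesis:
  West: 0.22 × 0.115 = 0.0253
  Coastal: 0.05 × 0.025 = 0.00125
  Central: 0.27 × 0.15 = 0.0405
  North: 0.27 × 0.216 = 0.05832
  South: 0.19 × 0.06 = 0.0114
Total = 0.13677.
The ratio is 0.0114 / 0.00125 (the normalizer cancels) = 9.1200.

9.1200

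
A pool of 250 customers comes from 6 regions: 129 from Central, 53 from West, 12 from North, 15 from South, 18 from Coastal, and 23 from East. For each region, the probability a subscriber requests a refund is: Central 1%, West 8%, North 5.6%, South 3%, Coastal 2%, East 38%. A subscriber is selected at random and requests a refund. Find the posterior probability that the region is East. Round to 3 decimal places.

Compute prior × likelihood for every hypothesis:
  Central: 0.516 × 0.01 = 0.00516
  West: 0.212 × 0.08 = 0.01696
  North: 0.048 × 0.056 = 0.002688
  South: 0.06 × 0.03 = 0.0018
  Coastal: 0.072 × 0.02 = 0.00144
  East: 0.092 × 0.38 = 0.03496
Total = 0.063008.
P(East | evidence) = 0.03496 / 0.063008 ≈ 0.555.

0.555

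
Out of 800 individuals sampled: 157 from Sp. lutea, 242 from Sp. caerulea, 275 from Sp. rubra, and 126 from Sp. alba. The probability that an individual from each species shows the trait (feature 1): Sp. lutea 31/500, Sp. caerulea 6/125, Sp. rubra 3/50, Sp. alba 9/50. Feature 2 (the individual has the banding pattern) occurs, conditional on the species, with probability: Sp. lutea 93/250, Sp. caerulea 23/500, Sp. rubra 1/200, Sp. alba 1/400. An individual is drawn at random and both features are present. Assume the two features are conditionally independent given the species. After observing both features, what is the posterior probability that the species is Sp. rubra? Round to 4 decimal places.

Unnormalized posteriors (prior × likelihood):
  Sp. lutea: 0.19625 × 0.062 × 0.372 = 0.00452631
  Sp. caerulea: 0.3025 × 0.048 × 0.046 = 0.00066792
  Sp. rubra: 0.34375 × 0.06 × 0.005 = 0.000103125
  Sp. alba: 0.1575 × 0.18 × 0.0025 = 0.000070875
Total = 0.00536823.
P(Sp. rubra | evidence) = 0.000103125 / 0.00536823 ≈ 0.0192.

0.0192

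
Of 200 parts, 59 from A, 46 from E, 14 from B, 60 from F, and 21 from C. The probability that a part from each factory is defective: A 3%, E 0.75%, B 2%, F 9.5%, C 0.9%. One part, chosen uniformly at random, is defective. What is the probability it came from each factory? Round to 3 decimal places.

Prior × likelihood for each hypothesis:
  A: 0.295 × 0.03 = 0.00885
  E: 0.23 × 0.0075 = 0.001725
  B: 0.07 × 0.02 = 0.0014
  F: 0.3 × 0.095 = 0.0285
  C: 0.105 × 0.009 = 0.000945
Sum = 0.04142.
P(A | defective) = 0.00885/0.04142 ≈ 0.214
P(E | defective) = 0.001725/0.04142 ≈ 0.042
P(B | defective) = 0.0014/0.04142 ≈ 0.034
P(F | defective) = 0.0285/0.04142 ≈ 0.688
P(C | defective) = 0.000945/0.04142 ≈ 0.023

A 0.214, E 0.042, B 0.034, F 0.688, C 0.023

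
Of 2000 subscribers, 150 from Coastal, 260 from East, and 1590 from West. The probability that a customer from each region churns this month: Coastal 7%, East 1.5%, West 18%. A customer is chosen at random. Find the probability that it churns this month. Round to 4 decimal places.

0.1503

Unnormalized posteriors (prior × likelihood):
  Coastal: 0.075 × 0.07 = 0.00525
  East: 0.13 × 0.015 = 0.00195
  West: 0.795 × 0.18 = 0.1431
P(churn) = 0.00525 + 0.00195 + 0.1431 = 0.1503 → 0.1503.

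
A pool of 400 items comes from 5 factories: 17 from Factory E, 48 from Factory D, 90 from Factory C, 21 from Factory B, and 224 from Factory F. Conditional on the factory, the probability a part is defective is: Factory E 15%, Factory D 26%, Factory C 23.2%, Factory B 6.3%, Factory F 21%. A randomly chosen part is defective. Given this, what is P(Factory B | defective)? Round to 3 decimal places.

0.016

By Bayes' rule, posterior ∝ prior × likelihood:
  Factory E: 0.0425 × 0.15 = 0.006375
  Factory D: 0.12 × 0.26 = 0.0312
  Factory C: 0.225 × 0.232 = 0.0522
  Factory B: 0.0525 × 0.063 = 0.0033075
  Factory F: 0.56 × 0.21 = 0.1176
Normalizing constant = 0.2106825.
P(Factory B | evidence) = 0.0033075 / 0.2106825 ≈ 0.016.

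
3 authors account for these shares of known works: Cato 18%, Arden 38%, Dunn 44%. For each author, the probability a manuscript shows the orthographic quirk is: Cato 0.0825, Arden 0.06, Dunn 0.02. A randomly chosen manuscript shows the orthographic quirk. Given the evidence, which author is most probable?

Compute prior × likelihood for every hypothesis:
  Cato: 0.18 × 0.0825 = 0.01485
  Arden: 0.38 × 0.06 = 0.0228
  Dunn: 0.44 × 0.02 = 0.0088
Sum = 0.04645.
Largest term belongs to Arden, so Arden is most probable.

Arden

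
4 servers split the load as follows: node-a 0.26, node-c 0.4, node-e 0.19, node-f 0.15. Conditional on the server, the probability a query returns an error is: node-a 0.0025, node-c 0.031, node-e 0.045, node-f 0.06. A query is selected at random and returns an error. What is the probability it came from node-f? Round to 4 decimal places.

Compute prior × likelihood for every hypothesis:
  node-a: 0.26 × 0.0025 = 0.00065
  node-c: 0.4 × 0.031 = 0.0124
  node-e: 0.19 × 0.045 = 0.00855
  node-f: 0.15 × 0.06 = 0.009
Sum = 0.0306.
P(node-f | evidence) = 0.009 / 0.0306 ≈ 0.2941.

0.2941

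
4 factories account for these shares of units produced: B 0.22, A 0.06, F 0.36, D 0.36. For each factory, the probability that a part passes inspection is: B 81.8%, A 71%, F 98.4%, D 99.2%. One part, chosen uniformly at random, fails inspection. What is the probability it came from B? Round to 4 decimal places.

Taking complements, P(nonconforming | each) = B 0.182, A 0.29, F 0.016, D 0.008.
Unnormalized posteriors (prior × likelihood):
  B: 0.22 × 0.182 = 0.04004
  A: 0.06 × 0.29 = 0.0174
  F: 0.36 × 0.016 = 0.00576
  D: 0.36 × 0.008 = 0.00288
Normalizing constant = 0.06608.
P(B | evidence) = 0.04004 / 0.06608 ≈ 0.6059.

0.6059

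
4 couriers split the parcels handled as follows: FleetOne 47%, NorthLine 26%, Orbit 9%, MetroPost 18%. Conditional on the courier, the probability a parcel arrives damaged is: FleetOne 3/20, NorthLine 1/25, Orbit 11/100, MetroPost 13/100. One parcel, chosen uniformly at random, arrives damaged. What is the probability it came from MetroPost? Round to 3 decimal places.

0.205

Unnormalized posteriors (prior × likelihood):
  FleetOne: 0.47 × 0.15 = 0.0705
  NorthLine: 0.26 × 0.04 = 0.0104
  Orbit: 0.09 × 0.11 = 0.0099
  MetroPost: 0.18 × 0.13 = 0.0234
Sum = 0.1142.
P(MetroPost | evidence) = 0.0234 / 0.1142 ≈ 0.205.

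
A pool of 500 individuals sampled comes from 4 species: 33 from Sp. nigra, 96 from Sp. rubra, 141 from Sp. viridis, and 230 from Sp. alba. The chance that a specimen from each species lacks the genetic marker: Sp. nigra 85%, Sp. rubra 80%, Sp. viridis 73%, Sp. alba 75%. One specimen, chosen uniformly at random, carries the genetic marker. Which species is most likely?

Taking complements, P(marker | each) = Sp. nigra 0.15, Sp. rubra 0.2, Sp. viridis 0.27, Sp. alba 0.25.
By Bayes' rule, posterior ∝ prior × likelihood:
  Sp. nigra: 0.066 × 0.15 = 0.0099
  Sp. rubra: 0.192 × 0.2 = 0.0384
  Sp. viridis: 0.282 × 0.27 = 0.07614
  Sp. alba: 0.46 × 0.25 = 0.115
Sum = 0.23944.
Largest term belongs to Sp. alba, so Sp. alba is most probable.

Sp. alba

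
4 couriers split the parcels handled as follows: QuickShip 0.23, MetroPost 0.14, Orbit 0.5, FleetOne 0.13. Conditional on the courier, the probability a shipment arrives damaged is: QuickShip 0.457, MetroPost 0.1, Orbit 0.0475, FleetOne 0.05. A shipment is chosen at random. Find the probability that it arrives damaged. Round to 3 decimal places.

Prior × likelihood for each hypothesis:
  QuickShip: 0.23 × 0.457 = 0.10511
  MetroPost: 0.14 × 0.1 = 0.014
  Orbit: 0.5 × 0.0475 = 0.02375
  FleetOne: 0.13 × 0.05 = 0.0065
P(damaged) = 0.10511 + 0.014 + 0.02375 + 0.0065 = 0.14936 → 0.149.

0.149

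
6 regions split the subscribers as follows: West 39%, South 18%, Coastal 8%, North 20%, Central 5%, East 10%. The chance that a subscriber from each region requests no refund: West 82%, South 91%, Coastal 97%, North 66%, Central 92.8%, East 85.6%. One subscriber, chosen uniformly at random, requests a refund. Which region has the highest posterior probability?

West

Taking complements, P(refund | each) = West 0.18, South 0.09, Coastal 0.03, North 0.34, Central 0.072, East 0.144.
Unnormalized posteriors (prior × likelihood):
  West: 0.39 × 0.18 = 0.0702
  South: 0.18 × 0.09 = 0.0162
  Coastal: 0.08 × 0.03 = 0.0024
  North: 0.2 × 0.34 = 0.068
  Central: 0.05 × 0.072 = 0.0036
  East: 0.1 × 0.144 = 0.0144
Total = 0.1748.
Largest term belongs to West, so West is most probable.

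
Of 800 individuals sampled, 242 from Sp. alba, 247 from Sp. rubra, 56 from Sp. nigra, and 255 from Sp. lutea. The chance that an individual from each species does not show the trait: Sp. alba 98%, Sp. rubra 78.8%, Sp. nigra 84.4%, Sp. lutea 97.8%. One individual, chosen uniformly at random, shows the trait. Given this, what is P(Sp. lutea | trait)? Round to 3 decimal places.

Taking complements, P(trait | each) = Sp. alba 0.02, Sp. rubra 0.212, Sp. nigra 0.156, Sp. lutea 0.022.
Compute prior × likelihood for every hypothesis:
  Sp. alba: 0.3025 × 0.02 = 0.00605
  Sp. rubra: 0.30875 × 0.212 = 0.065455
  Sp. nigra: 0.07 × 0.156 = 0.01092
  Sp. lutea: 0.31875 × 0.022 = 0.0070125
Sum = 0.0894375.
P(Sp. lutea | evidence) = 0.0070125 / 0.0894375 ≈ 0.078.

0.078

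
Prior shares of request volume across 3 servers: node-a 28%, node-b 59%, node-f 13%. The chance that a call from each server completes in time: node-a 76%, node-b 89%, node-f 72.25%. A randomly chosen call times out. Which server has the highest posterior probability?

Taking complements, P(timeout | each) = node-a 0.24, node-b 0.11, node-f 0.2775.
Prior × likelihood for each hypothesis:
  node-a: 0.28 × 0.24 = 0.0672
  node-b: 0.59 × 0.11 = 0.0649
  node-f: 0.13 × 0.2775 = 0.036075
Normalizing constant = 0.168175.
Largest term belongs to node-a, so node-a is most probable.

node-a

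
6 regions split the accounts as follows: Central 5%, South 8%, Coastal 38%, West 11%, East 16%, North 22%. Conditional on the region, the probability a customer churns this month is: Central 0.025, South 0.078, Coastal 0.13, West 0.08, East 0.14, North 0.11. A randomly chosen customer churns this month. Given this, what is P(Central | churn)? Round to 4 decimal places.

0.0111

By Bayes' rule, posterior ∝ prior × likelihood:
  Central: 0.05 × 0.025 = 0.00125
  South: 0.08 × 0.078 = 0.00624
  Coastal: 0.38 × 0.13 = 0.0494
  West: 0.11 × 0.08 = 0.0088
  East: 0.16 × 0.14 = 0.0224
  North: 0.22 × 0.11 = 0.0242
Sum = 0.11229.
P(Central | evidence) = 0.00125 / 0.11229 ≈ 0.0111.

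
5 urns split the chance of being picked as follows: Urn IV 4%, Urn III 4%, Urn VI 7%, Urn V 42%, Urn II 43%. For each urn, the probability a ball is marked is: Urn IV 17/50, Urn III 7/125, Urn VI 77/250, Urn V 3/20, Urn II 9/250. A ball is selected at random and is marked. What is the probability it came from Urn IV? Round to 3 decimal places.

0.117

By Bayes' rule, posterior ∝ prior × likelihood:
  Urn IV: 0.04 × 0.34 = 0.0136
  Urn III: 0.04 × 0.056 = 0.00224
  Urn VI: 0.07 × 0.308 = 0.02156
  Urn V: 0.42 × 0.15 = 0.063
  Urn II: 0.43 × 0.036 = 0.01548
Total = 0.11588.
P(Urn IV | evidence) = 0.0136 / 0.11588 ≈ 0.117.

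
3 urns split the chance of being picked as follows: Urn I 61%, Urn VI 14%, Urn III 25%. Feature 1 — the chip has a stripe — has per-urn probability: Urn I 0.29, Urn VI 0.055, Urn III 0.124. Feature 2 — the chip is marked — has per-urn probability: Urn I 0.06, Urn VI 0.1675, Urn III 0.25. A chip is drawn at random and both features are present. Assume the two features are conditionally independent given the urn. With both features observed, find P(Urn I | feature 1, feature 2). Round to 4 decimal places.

Prior × likelihood for each hypothesis:
  Urn I: 0.61 × 0.29 × 0.06 = 0.010614
  Urn VI: 0.14 × 0.055 × 0.1675 = 0.00128975
  Urn III: 0.25 × 0.124 × 0.25 = 0.00775
Total = 0.01965375.
P(Urn I | evidence) = 0.010614 / 0.01965375 ≈ 0.5400.

0.5400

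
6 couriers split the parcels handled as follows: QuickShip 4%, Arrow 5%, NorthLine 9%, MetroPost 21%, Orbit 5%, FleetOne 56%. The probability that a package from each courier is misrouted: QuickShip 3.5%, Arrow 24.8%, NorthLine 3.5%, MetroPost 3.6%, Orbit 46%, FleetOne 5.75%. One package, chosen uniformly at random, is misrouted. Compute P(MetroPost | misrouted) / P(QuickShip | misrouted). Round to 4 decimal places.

5.4000

Prior × likelihood for each hypothesis:
  QuickShip: 0.04 × 0.035 = 0.0014
  Arrow: 0.05 × 0.248 = 0.0124
  NorthLine: 0.09 × 0.035 = 0.00315
  MetroPost: 0.21 × 0.036 = 0.00756
  Orbit: 0.05 × 0.46 = 0.023
  FleetOne: 0.56 × 0.0575 = 0.0322
Normalizing constant = 0.07971.
The ratio is 0.00756 / 0.0014 (the normalizer cancels) = 5.4000.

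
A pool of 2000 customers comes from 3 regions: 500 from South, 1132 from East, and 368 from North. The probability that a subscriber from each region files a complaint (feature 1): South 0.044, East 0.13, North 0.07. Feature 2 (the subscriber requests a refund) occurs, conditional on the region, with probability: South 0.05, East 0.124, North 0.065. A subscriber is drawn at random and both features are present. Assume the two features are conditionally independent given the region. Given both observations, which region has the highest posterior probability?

Unnormalized posteriors (prior × likelihood):
  South: 0.25 × 0.044 × 0.05 = 0.00055
  East: 0.566 × 0.13 × 0.124 = 0.00912392
  North: 0.184 × 0.07 × 0.065 = 0.0008372
Total = 0.01051112.
Largest term belongs to East, so East is most probable.

East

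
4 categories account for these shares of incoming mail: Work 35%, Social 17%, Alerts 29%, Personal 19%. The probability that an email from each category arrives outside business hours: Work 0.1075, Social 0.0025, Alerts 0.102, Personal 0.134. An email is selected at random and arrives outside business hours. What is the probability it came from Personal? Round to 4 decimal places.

0.2735

Compute prior × likelihood for every hypothesis:
  Work: 0.35 × 0.1075 = 0.037625
  Social: 0.17 × 0.0025 = 0.000425
  Alerts: 0.29 × 0.102 = 0.02958
  Personal: 0.19 × 0.134 = 0.02546
Total = 0.09309.
P(Personal | evidence) = 0.02546 / 0.09309 ≈ 0.2735.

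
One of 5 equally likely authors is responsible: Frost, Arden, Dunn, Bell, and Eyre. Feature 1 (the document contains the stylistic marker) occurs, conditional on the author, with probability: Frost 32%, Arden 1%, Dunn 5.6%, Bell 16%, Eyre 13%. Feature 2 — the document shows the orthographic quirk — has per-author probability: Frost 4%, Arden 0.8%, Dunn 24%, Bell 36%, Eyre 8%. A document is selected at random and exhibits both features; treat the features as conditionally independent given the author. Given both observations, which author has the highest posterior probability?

Since the prior is uniform, the posterior is proportional to the likelihood:
  Frost: 0.32 × 0.04 = 0.0128
  Arden: 0.01 × 0.008 = 0.00008
  Dunn: 0.056 × 0.24 = 0.01344
  Bell: 0.16 × 0.36 = 0.0576
  Eyre: 0.13 × 0.08 = 0.0104
Normalizing constant = 0.09432.
Largest term belongs to Bell, so Bell is most probable.

Bell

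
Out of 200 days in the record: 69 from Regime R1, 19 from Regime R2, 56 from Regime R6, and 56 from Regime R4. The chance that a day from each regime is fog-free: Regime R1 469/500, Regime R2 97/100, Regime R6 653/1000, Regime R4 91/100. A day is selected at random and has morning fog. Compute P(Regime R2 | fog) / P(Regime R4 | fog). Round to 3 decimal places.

Taking complements, P(fog | each) = Regime R1 0.062, Regime R2 0.03, Regime R6 0.347, Regime R4 0.09.
Prior × likelihood for each hypothesis:
  Regime R1: 0.345 × 0.062 = 0.02139
  Regime R2: 0.095 × 0.03 = 0.00285
  Regime R6: 0.28 × 0.347 = 0.09716
  Regime R4: 0.28 × 0.09 = 0.0252
Sum = 0.1466.
The ratio is 0.00285 / 0.0252 (the normalizer cancels) = 0.113.

0.113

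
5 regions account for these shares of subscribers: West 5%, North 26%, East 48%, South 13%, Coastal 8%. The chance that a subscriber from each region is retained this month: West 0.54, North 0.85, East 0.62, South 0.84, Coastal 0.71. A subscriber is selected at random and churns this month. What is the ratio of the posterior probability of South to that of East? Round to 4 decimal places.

0.1140

Taking complements, P(churn | each) = West 0.46, North 0.15, East 0.38, South 0.16, Coastal 0.29.
By Bayes' rule, posterior ∝ prior × likelihood:
  West: 0.05 × 0.46 = 0.023
  North: 0.26 × 0.15 = 0.039
  East: 0.48 × 0.38 = 0.1824
  South: 0.13 × 0.16 = 0.0208
  Coastal: 0.08 × 0.29 = 0.0232
Total = 0.2884.
The ratio is 0.0208 / 0.1824 (the normalizer cancels) = 0.1140.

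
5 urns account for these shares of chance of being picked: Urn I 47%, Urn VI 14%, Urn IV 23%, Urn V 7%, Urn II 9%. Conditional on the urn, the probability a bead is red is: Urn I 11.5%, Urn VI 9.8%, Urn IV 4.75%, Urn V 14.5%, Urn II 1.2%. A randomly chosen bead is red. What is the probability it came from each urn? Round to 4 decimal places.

Prior × likelihood for each hypothesis:
  Urn I: 0.47 × 0.115 = 0.05405
  Urn VI: 0.14 × 0.098 = 0.01372
  Urn IV: 0.23 × 0.0475 = 0.010925
  Urn V: 0.07 × 0.145 = 0.01015
  Urn II: 0.09 × 0.012 = 0.00108
Sum = 0.089925.
P(Urn I | red) = 0.05405/0.089925 ≈ 0.6011
P(Urn VI | red) = 0.01372/0.089925 ≈ 0.1526
P(Urn IV | red) = 0.010925/0.089925 ≈ 0.1215
P(Urn V | red) = 0.01015/0.089925 ≈ 0.1129
P(Urn II | red) = 0.00108/0.089925 ≈ 0.0120

Urn I 0.6011, Urn VI 0.1526, Urn IV 0.1215, Urn V 0.1129, Urn II 0.0120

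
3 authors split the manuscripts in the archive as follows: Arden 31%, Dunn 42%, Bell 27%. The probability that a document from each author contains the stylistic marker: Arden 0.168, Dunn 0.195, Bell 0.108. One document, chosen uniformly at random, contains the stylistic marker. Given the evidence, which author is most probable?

Compute prior × likelihood for every hypothesis:
  Arden: 0.31 × 0.168 = 0.05208
  Dunn: 0.42 × 0.195 = 0.0819
  Bell: 0.27 × 0.108 = 0.02916
Total = 0.16314.
Largest term belongs to Dunn, so Dunn is most probable.

Dunn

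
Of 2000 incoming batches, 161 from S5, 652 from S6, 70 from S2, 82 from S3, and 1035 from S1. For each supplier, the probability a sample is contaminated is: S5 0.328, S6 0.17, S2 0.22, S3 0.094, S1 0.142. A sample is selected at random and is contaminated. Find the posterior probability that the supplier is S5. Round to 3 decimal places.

0.158

Unnormalized posteriors (prior × likelihood):
  S5: 0.0805 × 0.328 = 0.026404
  S6: 0.326 × 0.17 = 0.05542
  S2: 0.035 × 0.22 = 0.0077
  S3: 0.041 × 0.094 = 0.003854
  S1: 0.5175 × 0.142 = 0.073485
Total = 0.166863.
P(S5 | evidence) = 0.026404 / 0.166863 ≈ 0.158.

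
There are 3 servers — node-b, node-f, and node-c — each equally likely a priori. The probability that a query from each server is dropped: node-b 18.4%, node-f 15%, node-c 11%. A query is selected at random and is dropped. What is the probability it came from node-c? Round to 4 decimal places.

Since the prior is uniform, the posterior is proportional to the likelihood:
  node-b: 0.184
  node-f: 0.15
  node-c: 0.11
Total = 0.444.
P(node-c | evidence) = 0.11 / 0.444 ≈ 0.2477.

0.2477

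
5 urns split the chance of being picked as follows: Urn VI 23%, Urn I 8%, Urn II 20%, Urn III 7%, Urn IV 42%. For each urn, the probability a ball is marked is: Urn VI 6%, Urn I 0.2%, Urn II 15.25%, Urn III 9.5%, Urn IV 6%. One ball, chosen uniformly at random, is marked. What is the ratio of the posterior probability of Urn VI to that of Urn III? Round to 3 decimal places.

2.075

Prior × likelihood for each hypothesis:
  Urn VI: 0.23 × 0.06 = 0.0138
  Urn I: 0.08 × 0.002 = 0.00016
  Urn II: 0.2 × 0.1525 = 0.0305
  Urn III: 0.07 × 0.095 = 0.00665
  Urn IV: 0.42 × 0.06 = 0.0252
Normalizing constant = 0.07631.
The ratio is 0.0138 / 0.00665 (the normalizer cancels) = 2.075.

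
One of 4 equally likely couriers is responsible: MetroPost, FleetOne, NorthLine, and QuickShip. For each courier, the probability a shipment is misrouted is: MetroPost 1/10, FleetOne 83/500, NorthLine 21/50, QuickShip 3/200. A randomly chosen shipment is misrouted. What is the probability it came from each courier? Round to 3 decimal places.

MetroPost 0.143, FleetOne 0.237, NorthLine 0.599, QuickShip 0.021

With a uniform prior (1/4 each), posterior ∝ likelihood:
  MetroPost: 0.1
  FleetOne: 0.166
  NorthLine: 0.42
  QuickShip: 0.015
Normalizing constant = 0.701.
P(MetroPost | misrouted) = 0.1/0.701 ≈ 0.143
P(FleetOne | misrouted) = 0.166/0.701 ≈ 0.237
P(NorthLine | misrouted) = 0.42/0.701 ≈ 0.599
P(QuickShip | misrouted) = 0.015/0.701 ≈ 0.021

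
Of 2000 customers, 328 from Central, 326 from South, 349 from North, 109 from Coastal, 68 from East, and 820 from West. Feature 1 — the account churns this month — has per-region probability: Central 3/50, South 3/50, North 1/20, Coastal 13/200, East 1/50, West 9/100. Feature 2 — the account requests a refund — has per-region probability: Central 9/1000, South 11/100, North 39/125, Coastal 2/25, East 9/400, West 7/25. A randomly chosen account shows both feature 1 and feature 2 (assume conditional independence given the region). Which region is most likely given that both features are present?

Compute prior × likelihood for every hypothesis:
  Central: 0.164 × 0.06 × 0.009 = 0.00008856
  South: 0.163 × 0.06 × 0.11 = 0.0010758
  North: 0.1745 × 0.05 × 0.312 = 0.0027222
  Coastal: 0.0545 × 0.065 × 0.08 = 0.0002834
  East: 0.034 × 0.02 × 0.0225 = 0.0000153
  West: 0.41 × 0.09 × 0.28 = 0.010332
Total = 0.01451726.
Largest term belongs to West, so West is most probable.

West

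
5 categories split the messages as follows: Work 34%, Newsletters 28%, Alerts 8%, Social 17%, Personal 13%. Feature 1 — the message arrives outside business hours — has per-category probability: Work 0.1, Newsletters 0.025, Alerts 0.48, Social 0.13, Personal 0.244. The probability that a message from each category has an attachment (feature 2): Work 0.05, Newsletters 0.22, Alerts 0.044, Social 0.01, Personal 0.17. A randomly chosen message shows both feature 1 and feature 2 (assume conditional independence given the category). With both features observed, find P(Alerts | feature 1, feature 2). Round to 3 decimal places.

Unnormalized posteriors (prior × likelihood):
  Work: 0.34 × 0.1 × 0.05 = 0.0017
  Newsletters: 0.28 × 0.025 × 0.22 = 0.00154
  Alerts: 0.08 × 0.48 × 0.044 = 0.0016896
  Social: 0.17 × 0.13 × 0.01 = 0.000221
  Personal: 0.13 × 0.244 × 0.17 = 0.0053924
Normalizing constant = 0.010543.
P(Alerts | evidence) = 0.0016896 / 0.010543 ≈ 0.160.

0.160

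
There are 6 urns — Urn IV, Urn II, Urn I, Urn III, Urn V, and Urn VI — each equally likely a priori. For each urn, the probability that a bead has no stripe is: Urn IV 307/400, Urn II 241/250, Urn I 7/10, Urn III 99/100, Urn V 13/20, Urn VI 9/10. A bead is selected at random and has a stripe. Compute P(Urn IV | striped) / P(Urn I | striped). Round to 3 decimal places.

Taking complements, P(striped | each) = Urn IV 0.2325, Urn II 0.036, Urn I 0.3, Urn III 0.01, Urn V 0.35, Urn VI 0.1.
With a uniform prior (1/6 each), posterior ∝ likelihood:
  Urn IV: 0.2325
  Urn II: 0.036
  Urn I: 0.3
  Urn III: 0.01
  Urn V: 0.35
  Urn VI: 0.1
Sum = 1.0285.
The ratio is 0.2325 / 0.3 (the normalizer cancels) = 0.775.

0.775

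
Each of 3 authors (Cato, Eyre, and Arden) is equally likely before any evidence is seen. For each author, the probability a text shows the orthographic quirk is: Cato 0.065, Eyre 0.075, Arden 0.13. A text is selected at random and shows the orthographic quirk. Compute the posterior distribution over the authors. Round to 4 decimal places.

With a uniform prior (1/3 each), posterior ∝ likelihood:
  Cato: 0.065
  Eyre: 0.075
  Arden: 0.13
Normalizing constant = 0.27.
P(Cato | quirk) = 0.065/0.27 ≈ 0.2407
P(Eyre | quirk) = 0.075/0.27 ≈ 0.2778
P(Arden | quirk) = 0.13/0.27 ≈ 0.4815

Cato 0.2407, Eyre 0.2778, Arden 0.4815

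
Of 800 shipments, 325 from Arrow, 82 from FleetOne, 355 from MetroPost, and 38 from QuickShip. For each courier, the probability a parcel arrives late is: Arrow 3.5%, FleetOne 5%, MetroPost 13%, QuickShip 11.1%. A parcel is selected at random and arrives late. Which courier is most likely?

MetroPost

By Bayes' rule, posterior ∝ prior × likelihood:
  Arrow: 0.40625 × 0.035 = 0.01421875
  FleetOne: 0.1025 × 0.05 = 0.005125
  MetroPost: 0.44375 × 0.13 = 0.0576875
  QuickShip: 0.0475 × 0.111 = 0.0052725
Sum = 0.08230375.
Largest term belongs to MetroPost, so MetroPost is most probable.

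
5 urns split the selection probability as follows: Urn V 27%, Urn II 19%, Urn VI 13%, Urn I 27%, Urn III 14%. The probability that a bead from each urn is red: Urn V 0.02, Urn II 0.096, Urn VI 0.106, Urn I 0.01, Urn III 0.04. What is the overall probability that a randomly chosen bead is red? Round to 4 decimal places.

By Bayes' rule, posterior ∝ prior × likelihood:
  Urn V: 0.27 × 0.02 = 0.0054
  Urn II: 0.19 × 0.096 = 0.01824
  Urn VI: 0.13 × 0.106 = 0.01378
  Urn I: 0.27 × 0.01 = 0.0027
  Urn III: 0.14 × 0.04 = 0.0056
P(red) = 0.0054 + 0.01824 + 0.01378 + 0.0027 + 0.0056 = 0.04572 → 0.0457.

0.0457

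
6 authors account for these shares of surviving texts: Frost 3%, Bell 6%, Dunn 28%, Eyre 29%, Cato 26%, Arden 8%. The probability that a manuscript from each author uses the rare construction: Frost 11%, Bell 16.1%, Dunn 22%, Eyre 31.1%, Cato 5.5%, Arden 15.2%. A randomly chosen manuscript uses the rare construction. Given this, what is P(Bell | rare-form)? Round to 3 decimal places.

Unnormalized posteriors (prior × likelihood):
  Frost: 0.03 × 0.11 = 0.0033
  Bell: 0.06 × 0.161 = 0.00966
  Dunn: 0.28 × 0.22 = 0.0616
  Eyre: 0.29 × 0.311 = 0.09019
  Cato: 0.26 × 0.055 = 0.0143
  Arden: 0.08 × 0.152 = 0.01216
Total = 0.19121.
P(Bell | evidence) = 0.00966 / 0.19121 ≈ 0.051.

0.051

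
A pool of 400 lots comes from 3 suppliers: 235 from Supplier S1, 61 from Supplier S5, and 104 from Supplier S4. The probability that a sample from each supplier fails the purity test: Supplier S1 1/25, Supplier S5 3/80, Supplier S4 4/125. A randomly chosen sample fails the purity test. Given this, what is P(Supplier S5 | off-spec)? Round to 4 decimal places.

Unnormalized posteriors (prior × likelihood):
  Supplier S1: 0.5875 × 0.04 = 0.0235
  Supplier S5: 0.1525 × 0.0375 = 0.00571875
  Supplier S4: 0.26 × 0.032 = 0.00832
Total = 0.03753875.
P(Supplier S5 | evidence) = 0.00571875 / 0.03753875 ≈ 0.1523.

0.1523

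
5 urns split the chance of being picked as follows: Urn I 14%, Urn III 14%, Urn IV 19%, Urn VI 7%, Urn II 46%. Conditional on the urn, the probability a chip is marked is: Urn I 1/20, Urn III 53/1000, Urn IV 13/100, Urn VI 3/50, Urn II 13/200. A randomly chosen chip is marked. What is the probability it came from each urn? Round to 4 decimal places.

Prior × likelihood for each hypothesis:
  Urn I: 0.14 × 0.05 = 0.007
  Urn III: 0.14 × 0.053 = 0.00742
  Urn IV: 0.19 × 0.13 = 0.0247
  Urn VI: 0.07 × 0.06 = 0.0042
  Urn II: 0.46 × 0.065 = 0.0299
Normalizing constant = 0.07322.
P(Urn I | marked) = 0.007/0.07322 ≈ 0.0956
P(Urn III | marked) = 0.00742/0.07322 ≈ 0.1013
P(Urn IV | marked) = 0.0247/0.07322 ≈ 0.3373
P(Urn VI | marked) = 0.0042/0.07322 ≈ 0.0574
P(Urn II | marked) = 0.0299/0.07322 ≈ 0.4084
(Check: 0.0956+0.1013+0.3373+0.0574+0.4084 = 1.0000.)

Urn I 0.0956, Urn III 0.1013, Urn IV 0.3373, Urn VI 0.0574, Urn II 0.4084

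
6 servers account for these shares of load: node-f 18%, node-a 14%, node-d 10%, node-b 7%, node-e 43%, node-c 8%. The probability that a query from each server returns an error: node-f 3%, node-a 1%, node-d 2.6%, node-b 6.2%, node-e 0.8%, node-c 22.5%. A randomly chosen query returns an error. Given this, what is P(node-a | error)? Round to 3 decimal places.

0.040

Compute prior × likelihood for every hypothesis:
  node-f: 0.18 × 0.03 = 0.0054
  node-a: 0.14 × 0.01 = 0.0014
  node-d: 0.1 × 0.026 = 0.0026
  node-b: 0.07 × 0.062 = 0.00434
  node-e: 0.43 × 0.008 = 0.00344
  node-c: 0.08 × 0.225 = 0.018
Normalizing constant = 0.03518.
P(node-a | evidence) = 0.0014 / 0.03518 ≈ 0.040.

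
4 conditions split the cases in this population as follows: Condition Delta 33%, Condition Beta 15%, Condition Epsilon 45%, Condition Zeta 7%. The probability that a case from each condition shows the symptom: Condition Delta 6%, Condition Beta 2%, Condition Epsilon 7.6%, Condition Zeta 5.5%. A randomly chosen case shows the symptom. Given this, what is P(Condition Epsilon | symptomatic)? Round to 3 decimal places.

Prior × likelihood for each hypothesis:
  Condition Delta: 0.33 × 0.06 = 0.0198
  Condition Beta: 0.15 × 0.02 = 0.003
  Condition Epsilon: 0.45 × 0.076 = 0.0342
  Condition Zeta: 0.07 × 0.055 = 0.00385
Total = 0.06085.
P(Condition Epsilon | evidence) = 0.0342 / 0.06085 ≈ 0.562.

0.562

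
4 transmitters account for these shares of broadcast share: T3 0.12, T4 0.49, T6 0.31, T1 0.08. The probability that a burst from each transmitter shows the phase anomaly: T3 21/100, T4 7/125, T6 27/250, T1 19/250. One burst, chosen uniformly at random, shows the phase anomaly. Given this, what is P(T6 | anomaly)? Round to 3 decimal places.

0.363

Unnormalized posteriors (prior × likelihood):
  T3: 0.12 × 0.21 = 0.0252
  T4: 0.49 × 0.056 = 0.02744
  T6: 0.31 × 0.108 = 0.03348
  T1: 0.08 × 0.076 = 0.00608
Normalizing constant = 0.0922.
P(T6 | evidence) = 0.03348 / 0.0922 ≈ 0.363.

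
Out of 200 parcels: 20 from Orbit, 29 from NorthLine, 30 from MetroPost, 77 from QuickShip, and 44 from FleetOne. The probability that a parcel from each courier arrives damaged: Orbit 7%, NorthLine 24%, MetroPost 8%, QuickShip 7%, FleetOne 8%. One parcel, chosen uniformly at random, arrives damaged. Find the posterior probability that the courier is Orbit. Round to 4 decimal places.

By Bayes' rule, posterior ∝ prior × likelihood:
  Orbit: 0.1 × 0.07 = 0.007
  NorthLine: 0.145 × 0.24 = 0.0348
  MetroPost: 0.15 × 0.08 = 0.012
  QuickShip: 0.385 × 0.07 = 0.02695
  FleetOne: 0.22 × 0.08 = 0.0176
Normalizing constant = 0.09835.
P(Orbit | evidence) = 0.007 / 0.09835 ≈ 0.0712.

0.0712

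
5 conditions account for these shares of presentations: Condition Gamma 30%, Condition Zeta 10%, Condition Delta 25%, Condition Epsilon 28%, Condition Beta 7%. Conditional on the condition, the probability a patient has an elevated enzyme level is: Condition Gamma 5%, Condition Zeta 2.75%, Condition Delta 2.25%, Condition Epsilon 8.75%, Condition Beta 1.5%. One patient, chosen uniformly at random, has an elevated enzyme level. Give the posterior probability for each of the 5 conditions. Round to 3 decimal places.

Compute prior × likelihood for every hypothesis:
  Condition Gamma: 0.3 × 0.05 = 0.015
  Condition Zeta: 0.1 × 0.0275 = 0.00275
  Condition Delta: 0.25 × 0.0225 = 0.005625
  Condition Epsilon: 0.28 × 0.0875 = 0.0245
  Condition Beta: 0.07 × 0.015 = 0.00105
Sum = 0.048925.
P(Condition Gamma | elevated) = 0.015/0.048925 ≈ 0.307
P(Condition Zeta | elevated) = 0.00275/0.048925 ≈ 0.056
P(Condition Delta | elevated) = 0.005625/0.048925 ≈ 0.115
P(Condition Epsilon | elevated) = 0.0245/0.048925 ≈ 0.501
P(Condition Beta | elevated) = 0.00105/0.048925 ≈ 0.021

Condition Gamma 0.307, Condition Zeta 0.056, Condition Delta 0.115, Condition Epsilon 0.501, Condition Beta 0.021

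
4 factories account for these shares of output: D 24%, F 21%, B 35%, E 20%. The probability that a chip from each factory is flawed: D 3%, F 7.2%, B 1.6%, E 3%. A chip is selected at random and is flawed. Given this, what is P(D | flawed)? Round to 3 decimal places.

0.212

By Bayes' rule, posterior ∝ prior × likelihood:
  D: 0.24 × 0.03 = 0.0072
  F: 0.21 × 0.072 = 0.01512
  B: 0.35 × 0.016 = 0.0056
  E: 0.2 × 0.03 = 0.006
Normalizing constant = 0.03392.
P(D | evidence) = 0.0072 / 0.03392 ≈ 0.212.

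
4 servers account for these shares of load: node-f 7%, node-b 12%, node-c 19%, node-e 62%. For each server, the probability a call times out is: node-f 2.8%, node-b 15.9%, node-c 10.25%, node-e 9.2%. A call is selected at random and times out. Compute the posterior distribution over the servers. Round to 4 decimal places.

Compute prior × likelihood for every hypothesis:
  node-f: 0.07 × 0.028 = 0.00196
  node-b: 0.12 × 0.159 = 0.01908
  node-c: 0.19 × 0.1025 = 0.019475
  node-e: 0.62 × 0.092 = 0.05704
Sum = 0.097555.
P(node-f | timeout) = 0.00196/0.097555 ≈ 0.0201
P(node-b | timeout) = 0.01908/0.097555 ≈ 0.1956
P(node-c | timeout) = 0.019475/0.097555 ≈ 0.1996
P(node-e | timeout) = 0.05704/0.097555 ≈ 0.5847

node-f 0.0201, node-b 0.1956, node-c 0.1996, node-e 0.5847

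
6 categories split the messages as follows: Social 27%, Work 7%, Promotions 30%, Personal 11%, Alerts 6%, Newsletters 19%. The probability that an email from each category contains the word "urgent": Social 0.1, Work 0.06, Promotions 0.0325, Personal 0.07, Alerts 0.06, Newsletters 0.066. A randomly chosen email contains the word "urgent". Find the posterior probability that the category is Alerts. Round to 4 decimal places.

0.0556

Compute prior × likelihood for every hypothesis:
  Social: 0.27 × 0.1 = 0.027
  Work: 0.07 × 0.06 = 0.0042
  Promotions: 0.3 × 0.0325 = 0.00975
  Personal: 0.11 × 0.07 = 0.0077
  Alerts: 0.06 × 0.06 = 0.0036
  Newsletters: 0.19 × 0.066 = 0.01254
Total = 0.06479.
P(Alerts | evidence) = 0.0036 / 0.06479 ≈ 0.0556.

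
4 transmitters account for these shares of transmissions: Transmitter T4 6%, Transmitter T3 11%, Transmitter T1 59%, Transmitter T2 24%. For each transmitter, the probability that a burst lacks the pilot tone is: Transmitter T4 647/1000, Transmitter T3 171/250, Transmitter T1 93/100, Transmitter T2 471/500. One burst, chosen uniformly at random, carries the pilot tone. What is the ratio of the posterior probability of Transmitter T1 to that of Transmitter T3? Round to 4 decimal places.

1.1881

Taking complements, P(pilot | each) = Transmitter T4 0.353, Transmitter T3 0.316, Transmitter T1 0.07, Transmitter T2 0.058.
Unnormalized posteriors (prior × likelihood):
  Transmitter T4: 0.06 × 0.353 = 0.02118
  Transmitter T3: 0.11 × 0.316 = 0.03476
  Transmitter T1: 0.59 × 0.07 = 0.0413
  Transmitter T2: 0.24 × 0.058 = 0.01392
Sum = 0.11116.
The ratio is 0.0413 / 0.03476 (the normalizer cancels) = 1.1881.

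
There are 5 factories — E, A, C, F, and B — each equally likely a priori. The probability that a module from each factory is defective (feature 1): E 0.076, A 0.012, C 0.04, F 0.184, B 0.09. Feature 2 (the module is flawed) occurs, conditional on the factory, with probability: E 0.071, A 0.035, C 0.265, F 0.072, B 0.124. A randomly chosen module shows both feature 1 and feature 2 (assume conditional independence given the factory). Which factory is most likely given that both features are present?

F

Since the prior is uniform, the posterior is proportional to the likelihood:
  E: 0.076 × 0.071 = 0.005396
  A: 0.012 × 0.035 = 0.00042
  C: 0.04 × 0.265 = 0.0106
  F: 0.184 × 0.072 = 0.013248
  B: 0.09 × 0.124 = 0.01116
Normalizing constant = 0.040824.
Largest term belongs to F, so F is most probable.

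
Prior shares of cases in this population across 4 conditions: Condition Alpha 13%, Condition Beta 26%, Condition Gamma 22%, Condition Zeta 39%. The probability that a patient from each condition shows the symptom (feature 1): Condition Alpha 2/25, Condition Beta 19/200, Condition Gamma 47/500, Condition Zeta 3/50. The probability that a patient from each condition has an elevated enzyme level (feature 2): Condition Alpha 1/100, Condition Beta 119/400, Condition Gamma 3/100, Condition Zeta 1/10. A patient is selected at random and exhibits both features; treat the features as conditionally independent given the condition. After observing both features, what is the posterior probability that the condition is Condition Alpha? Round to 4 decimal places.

Unnormalized posteriors (prior × likelihood):
  Condition Alpha: 0.13 × 0.08 × 0.01 = 0.000104
  Condition Beta: 0.26 × 0.095 × 0.2975 = 0.00734825
  Condition Gamma: 0.22 × 0.094 × 0.03 = 0.0006204
  Condition Zeta: 0.39 × 0.06 × 0.1 = 0.00234
Total = 0.01041265.
P(Condition Alpha | evidence) = 0.000104 / 0.01041265 ≈ 0.0100.

0.0100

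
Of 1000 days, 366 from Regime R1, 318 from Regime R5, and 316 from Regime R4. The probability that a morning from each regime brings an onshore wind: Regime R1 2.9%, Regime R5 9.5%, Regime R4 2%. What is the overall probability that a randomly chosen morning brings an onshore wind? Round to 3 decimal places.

Prior × likelihood for each hypothesis:
  Regime R1: 0.366 × 0.029 = 0.010614
  Regime R5: 0.318 × 0.095 = 0.03021
  Regime R4: 0.316 × 0.02 = 0.00632
P(onshore) = 0.010614 + 0.03021 + 0.00632 = 0.047144 → 0.047.

0.047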